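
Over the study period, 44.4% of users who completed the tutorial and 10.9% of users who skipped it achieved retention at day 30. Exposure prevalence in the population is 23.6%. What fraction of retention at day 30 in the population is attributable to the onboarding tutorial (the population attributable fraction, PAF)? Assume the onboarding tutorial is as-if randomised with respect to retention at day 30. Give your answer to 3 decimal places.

PAF ≈ 0.420

p₁ = 0.444, p₀ = 0.109.
Overall risk P(Y=1) = π·p₁ + (1−π)·p₀ = 0.236×0.444 + 0.764×0.109 = 0.18806.
Under exogeneity, PAF = [P(Y=1) − p₀] / P(Y=1).
PAF = (0.18806 − 0.109) / 0.18806 ≈ 0.4204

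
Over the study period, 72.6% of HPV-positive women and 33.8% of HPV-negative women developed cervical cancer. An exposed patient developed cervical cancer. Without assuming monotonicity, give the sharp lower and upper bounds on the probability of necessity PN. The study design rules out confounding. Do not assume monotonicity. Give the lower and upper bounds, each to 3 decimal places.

0.534 ≤ PN ≤ 0.912

p₁ = 0.726, p₀ = 0.338.
Under exogeneity alone the bounds on PN are max{0,(p₁−p₀)/p₁} ≤ PN ≤ min{1,(1−p₀)/p₁}.
  lower = (p₁ − p₀)/p₁ = 0.388 / 0.726 ≈ 0.5344
  upper = min{1, (1 − p₀)/p₁} = 0.662 / 0.726 ≈ 0.9118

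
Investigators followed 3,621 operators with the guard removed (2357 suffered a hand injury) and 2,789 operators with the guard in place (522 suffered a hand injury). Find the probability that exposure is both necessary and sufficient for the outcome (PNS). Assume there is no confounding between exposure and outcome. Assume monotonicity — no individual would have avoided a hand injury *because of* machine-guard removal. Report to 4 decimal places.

p₁ = P(outcome | exposed) = 2357/3621 = 0.65093
p₀ = P(outcome | unexposed) = 522/2789 = 0.18716
Under exogeneity and monotonicity, PNS = p₁ − p₀.
PNS = 0.65093 − 0.18716 = 0.46376

PNS ≈ 0.4638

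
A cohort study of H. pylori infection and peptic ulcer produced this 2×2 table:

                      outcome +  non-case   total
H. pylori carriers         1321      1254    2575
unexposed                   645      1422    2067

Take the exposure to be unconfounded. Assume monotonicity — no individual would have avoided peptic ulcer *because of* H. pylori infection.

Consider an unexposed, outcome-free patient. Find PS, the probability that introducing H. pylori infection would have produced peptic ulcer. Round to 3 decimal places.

PS ≈ 0.292

p₁ = P(outcome | exposed) = 1321/2575 = 0.51301
p₀ = P(outcome | unexposed) = 645/2067 = 0.31205
Under exogeneity and monotonicity, PS = (p₁ − p₀) / (1 − p₀).
PS = (0.51301 − 0.31205) / (1 − 0.31205) = 0.20096 / 0.68795 ≈ 0.2921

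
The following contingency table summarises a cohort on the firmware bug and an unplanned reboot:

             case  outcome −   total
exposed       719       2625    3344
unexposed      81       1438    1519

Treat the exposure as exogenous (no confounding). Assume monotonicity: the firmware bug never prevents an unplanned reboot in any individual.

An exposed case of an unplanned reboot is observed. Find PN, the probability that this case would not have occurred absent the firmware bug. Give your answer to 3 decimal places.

p₁ = P(outcome | exposed) = 719/3344 = 0.21501
p₀ = P(outcome | unexposed) = 81/1519 = 0.053325
Under exogeneity and monotonicity, PN = (p₁ − p₀) / p₁.
PN = (0.21501 − 0.053325) / 0.21501 = 0.16169 / 0.21501 ≈ 0.7520

PN ≈ 0.752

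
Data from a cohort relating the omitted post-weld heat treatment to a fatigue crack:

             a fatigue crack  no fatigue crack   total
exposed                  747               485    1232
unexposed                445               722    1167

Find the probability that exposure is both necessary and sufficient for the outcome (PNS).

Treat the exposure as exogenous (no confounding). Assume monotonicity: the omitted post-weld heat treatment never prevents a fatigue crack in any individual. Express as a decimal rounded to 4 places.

p₁ = P(outcome | exposed) = 747/1232 = 0.60633
p₀ = P(outcome | unexposed) = 445/1167 = 0.38132
Under exogeneity and monotonicity, PNS = p₁ − p₀.
PNS = 0.60633 − 0.38132 = 0.22501

PNS ≈ 0.2250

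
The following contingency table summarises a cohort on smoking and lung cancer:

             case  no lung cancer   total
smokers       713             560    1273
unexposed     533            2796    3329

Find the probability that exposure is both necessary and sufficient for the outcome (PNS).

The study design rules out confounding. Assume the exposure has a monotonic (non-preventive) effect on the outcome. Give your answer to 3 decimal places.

PNS ≈ 0.400

p₁ = P(outcome | exposed) = 713/1273 = 0.56009
p₀ = P(outcome | unexposed) = 533/3329 = 0.16011
Under exogeneity and monotonicity, PNS = p₁ − p₀.
PNS = 0.56009 − 0.16011 = 0.39999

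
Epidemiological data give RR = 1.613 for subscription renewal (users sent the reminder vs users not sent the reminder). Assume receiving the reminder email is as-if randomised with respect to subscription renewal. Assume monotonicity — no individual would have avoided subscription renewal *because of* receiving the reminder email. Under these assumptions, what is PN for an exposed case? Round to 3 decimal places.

Under exogeneity and monotonicity, PN = (RR − 1) / RR = 1 − 1/RR.
PN = (1.613 − 1) / 1.613 = 0.613 / 1.613 ≈ 0.3800

PN ≈ 0.380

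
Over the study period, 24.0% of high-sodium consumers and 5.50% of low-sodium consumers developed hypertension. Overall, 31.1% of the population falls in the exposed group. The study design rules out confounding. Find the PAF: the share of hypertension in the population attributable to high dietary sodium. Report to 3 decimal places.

PAF ≈ 0.511

p₁ = 0.24, p₀ = 0.055.
Overall risk P(Y=1) = π·p₁ + (1−π)·p₀ = 0.311×0.24 + 0.689×0.055 = 0.11253.
Under exogeneity, PAF = [P(Y=1) − p₀] / P(Y=1).
PAF = (0.11253 − 0.055) / 0.11253 ≈ 0.5113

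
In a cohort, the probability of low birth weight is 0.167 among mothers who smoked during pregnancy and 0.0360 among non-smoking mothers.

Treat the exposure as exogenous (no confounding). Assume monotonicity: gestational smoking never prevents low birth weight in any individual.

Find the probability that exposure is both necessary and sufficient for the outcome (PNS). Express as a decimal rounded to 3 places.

Let p₁ = 0.167, p₀ = 0.036.
Under exogeneity and monotonicity, PNS = p₁ − p₀.
PNS = 0.167 − 0.036 = 0.131

PNS ≈ 0.131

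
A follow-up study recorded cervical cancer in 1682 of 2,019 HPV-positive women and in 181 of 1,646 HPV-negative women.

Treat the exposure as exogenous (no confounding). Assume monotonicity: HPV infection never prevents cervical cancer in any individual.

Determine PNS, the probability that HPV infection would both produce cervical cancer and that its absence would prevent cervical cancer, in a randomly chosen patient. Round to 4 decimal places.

p₁ = P(outcome | exposed) = 1682/2019 = 0.83309
p₀ = P(outcome | unexposed) = 181/1646 = 0.10996
Under exogeneity and monotonicity, PNS = p₁ − p₀.
PNS = 0.83309 − 0.10996 = 0.72312

PNS ≈ 0.7231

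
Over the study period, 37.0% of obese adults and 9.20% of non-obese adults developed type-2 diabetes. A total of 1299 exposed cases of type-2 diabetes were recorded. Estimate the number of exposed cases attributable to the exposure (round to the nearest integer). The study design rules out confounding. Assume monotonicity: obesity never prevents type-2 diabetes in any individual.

about 976 cases

p₁ = 0.37, p₀ = 0.092.
PN = (p₁ − p₀)/p₁ = (0.37 − 0.092) / 0.37 ≈ 0.75135.
Attributable cases ≈ PN × (exposed cases) = 0.75135 × 1299 ≈ 976.01.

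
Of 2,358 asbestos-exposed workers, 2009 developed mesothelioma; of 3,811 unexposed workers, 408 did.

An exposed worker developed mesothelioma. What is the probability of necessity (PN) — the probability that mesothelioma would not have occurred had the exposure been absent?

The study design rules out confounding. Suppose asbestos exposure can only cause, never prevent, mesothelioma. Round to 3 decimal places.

PN ≈ 0.874

p₁ = P(outcome | exposed) = 2009/2358 = 0.85199
p₀ = P(outcome | unexposed) = 408/3811 = 0.10706
Under exogeneity and monotonicity, PN = (p₁ − p₀) / p₁.
PN = (0.85199 − 0.10706) / 0.85199 = 0.74493 / 0.85199 ≈ 0.8743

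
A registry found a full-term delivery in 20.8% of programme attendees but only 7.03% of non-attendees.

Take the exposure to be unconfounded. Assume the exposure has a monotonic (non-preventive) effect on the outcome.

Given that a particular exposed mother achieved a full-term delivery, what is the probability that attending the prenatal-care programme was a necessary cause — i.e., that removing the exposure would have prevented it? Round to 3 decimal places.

PN ≈ 0.662

p₁ = 0.208, p₀ = 0.0703.
Under exogeneity and monotonicity, PN = (p₁ − p₀) / p₁.
PN = (0.208 − 0.0703) / 0.208 = 0.1377 / 0.208 ≈ 0.6620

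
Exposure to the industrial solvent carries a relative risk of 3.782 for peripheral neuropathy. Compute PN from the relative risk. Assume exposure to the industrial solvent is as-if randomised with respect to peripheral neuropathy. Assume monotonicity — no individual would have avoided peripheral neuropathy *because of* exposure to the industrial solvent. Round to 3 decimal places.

Under exogeneity and monotonicity, PN = (RR − 1) / RR = 1 − 1/RR.
PN = (3.782 − 1) / 3.782 = 2.782 / 3.782 ≈ 0.7356

PN ≈ 0.736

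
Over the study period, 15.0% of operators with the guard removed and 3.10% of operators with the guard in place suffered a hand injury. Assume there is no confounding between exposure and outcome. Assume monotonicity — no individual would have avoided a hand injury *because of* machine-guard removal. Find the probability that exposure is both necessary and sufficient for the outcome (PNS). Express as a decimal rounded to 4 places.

p₁ = 0.15, p₀ = 0.031.
Under exogeneity and monotonicity, PNS = p₁ − p₀.
PNS = 0.15 − 0.031 = 0.119

PNS ≈ 0.1190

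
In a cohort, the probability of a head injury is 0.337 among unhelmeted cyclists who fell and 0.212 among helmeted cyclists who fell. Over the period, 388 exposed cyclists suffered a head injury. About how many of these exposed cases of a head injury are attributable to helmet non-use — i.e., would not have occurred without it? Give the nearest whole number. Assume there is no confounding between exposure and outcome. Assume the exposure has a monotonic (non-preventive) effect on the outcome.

Let p₁ = 0.337, p₀ = 0.212.
PN = (p₁ − p₀)/p₁ = (0.337 − 0.212) / 0.337 ≈ 0.37092.
Attributable cases ≈ PN × (exposed cases) = 0.37092 × 388 ≈ 143.92.

about 144 cases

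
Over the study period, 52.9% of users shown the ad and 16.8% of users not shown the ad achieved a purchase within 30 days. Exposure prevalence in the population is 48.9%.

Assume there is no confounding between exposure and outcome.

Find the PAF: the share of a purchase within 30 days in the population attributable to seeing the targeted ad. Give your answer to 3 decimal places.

PAF ≈ 0.512

p₁ = 0.529, p₀ = 0.168.
Overall risk P(Y=1) = π·p₁ + (1−π)·p₀ = 0.489×0.529 + 0.511×0.168 = 0.34453.
Under exogeneity, PAF = [P(Y=1) − p₀] / P(Y=1).
PAF = (0.34453 − 0.168) / 0.34453 ≈ 0.5124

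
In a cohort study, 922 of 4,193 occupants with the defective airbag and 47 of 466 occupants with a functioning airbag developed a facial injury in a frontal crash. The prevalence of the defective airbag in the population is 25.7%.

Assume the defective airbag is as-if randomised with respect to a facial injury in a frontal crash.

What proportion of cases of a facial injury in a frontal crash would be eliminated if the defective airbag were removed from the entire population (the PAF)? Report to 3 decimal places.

PAF ≈ 0.233

p₁ = P(outcome | exposed) = 922/4193 = 0.21989
p₀ = P(outcome | unexposed) = 47/466 = 0.10086
Overall risk P(Y=1) = π·p₁ + (1−π)·p₀ = 0.257×0.21989 + 0.743×0.10086 = 0.13145.
Under exogeneity, PAF = [P(Y=1) − p₀] / P(Y=1).
PAF = (0.13145 − 0.10086) / 0.13145 ≈ 0.2327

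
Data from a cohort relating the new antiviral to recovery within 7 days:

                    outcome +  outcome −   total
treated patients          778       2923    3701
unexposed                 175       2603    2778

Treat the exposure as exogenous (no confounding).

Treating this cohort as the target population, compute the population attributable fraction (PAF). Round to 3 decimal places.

PAF ≈ 0.572

p₁ = P(outcome | exposed) = 778/3701 = 0.21021
p₀ = P(outcome | unexposed) = 175/2778 = 0.062995
Exposure prevalence π = 3701/6479 = 0.57123; overall risk P(Y=1) = 0.14709.
Under exogeneity, PAF = [P(Y=1) − p₀]/P(Y=1).
PAF = (0.14709 − 0.062995) / 0.14709 ≈ 0.5717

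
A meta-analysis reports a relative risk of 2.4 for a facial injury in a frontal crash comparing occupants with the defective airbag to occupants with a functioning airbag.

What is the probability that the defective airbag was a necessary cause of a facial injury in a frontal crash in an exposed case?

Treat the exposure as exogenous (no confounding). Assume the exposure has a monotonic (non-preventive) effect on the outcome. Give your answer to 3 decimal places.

Under exogeneity and monotonicity, PN = (RR − 1) / RR = 1 − 1/RR.
PN = (2.4 − 1) / 2.4 = 1.4 / 2.4 ≈ 0.5833

PN ≈ 0.583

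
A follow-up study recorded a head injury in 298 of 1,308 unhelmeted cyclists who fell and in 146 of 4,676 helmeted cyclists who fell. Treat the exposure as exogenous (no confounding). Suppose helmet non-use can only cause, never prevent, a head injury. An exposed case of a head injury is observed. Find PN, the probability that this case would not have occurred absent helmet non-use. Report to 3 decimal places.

p₁ = P(outcome | exposed) = 298/1308 = 0.22783
p₀ = P(outcome | unexposed) = 146/4676 = 0.031223
Under exogeneity and monotonicity, PN = (p₁ − p₀) / p₁.
PN = (0.22783 − 0.031223) / 0.22783 = 0.19661 / 0.22783 ≈ 0.8630

PN ≈ 0.863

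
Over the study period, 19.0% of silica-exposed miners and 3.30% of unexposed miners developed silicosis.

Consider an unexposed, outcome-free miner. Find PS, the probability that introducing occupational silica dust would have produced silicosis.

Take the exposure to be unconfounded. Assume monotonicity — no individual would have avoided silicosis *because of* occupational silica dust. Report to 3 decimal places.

PS ≈ 0.162

p₁ = 0.19, p₀ = 0.033.
Under exogeneity and monotonicity, PS = (p₁ − p₀) / (1 − p₀).
PS = (0.19 − 0.033) / (1 − 0.033) = 0.157 / 0.967 ≈ 0.1624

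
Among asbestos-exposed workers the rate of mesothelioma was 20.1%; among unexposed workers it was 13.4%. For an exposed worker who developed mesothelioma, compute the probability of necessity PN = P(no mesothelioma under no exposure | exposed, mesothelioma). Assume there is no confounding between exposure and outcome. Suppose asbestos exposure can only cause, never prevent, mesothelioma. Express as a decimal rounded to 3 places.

p₁ = 0.201, p₀ = 0.134.
Under exogeneity and monotonicity, PN = (p₁ − p₀) / p₁.
PN = (0.201 − 0.134) / 0.201 = 0.067 / 0.201 ≈ 0.3333

PN ≈ 0.333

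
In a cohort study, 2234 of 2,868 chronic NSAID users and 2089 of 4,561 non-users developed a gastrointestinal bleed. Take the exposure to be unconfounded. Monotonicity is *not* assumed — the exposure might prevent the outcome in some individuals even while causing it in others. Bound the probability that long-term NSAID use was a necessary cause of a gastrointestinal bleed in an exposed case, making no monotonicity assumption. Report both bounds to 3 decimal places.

p₁ = P(outcome | exposed) = 2234/2868 = 0.77894
p₀ = P(outcome | unexposed) = 2089/4561 = 0.45801
Under exogeneity alone the bounds on PN are max{0,(p₁−p₀)/p₁} ≤ PN ≤ min{1,(1−p₀)/p₁}.
  lower = (p₁ − p₀)/p₁ = 0.32093 / 0.77894 ≈ 0.4120
  upper = min{1, (1 − p₀)/p₁} = 0.54199 / 0.77894 ≈ 0.6958

0.412 ≤ PN ≤ 0.696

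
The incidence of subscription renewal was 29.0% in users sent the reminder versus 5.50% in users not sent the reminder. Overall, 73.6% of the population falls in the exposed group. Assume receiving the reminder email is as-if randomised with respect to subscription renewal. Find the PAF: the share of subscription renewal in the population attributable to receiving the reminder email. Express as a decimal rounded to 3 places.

p₁ = 0.29, p₀ = 0.055.
Overall risk P(Y=1) = π·p₁ + (1−π)·p₀ = 0.736×0.29 + 0.264×0.055 = 0.22796.
Under exogeneity, PAF = [P(Y=1) − p₀] / P(Y=1).
PAF = (0.22796 − 0.055) / 0.22796 ≈ 0.7587

PAF ≈ 0.759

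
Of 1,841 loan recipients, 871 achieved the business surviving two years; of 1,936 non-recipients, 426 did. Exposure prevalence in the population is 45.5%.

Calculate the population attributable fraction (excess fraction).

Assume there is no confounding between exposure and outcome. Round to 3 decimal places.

p₁ = P(outcome | exposed) = 871/1841 = 0.47311
p₀ = P(outcome | unexposed) = 426/1936 = 0.22004
Overall risk P(Y=1) = π·p₁ + (1−π)·p₀ = 0.455×0.47311 + 0.545×0.22004 = 0.33519.
Under exogeneity, PAF = [P(Y=1) − p₀] / P(Y=1).
PAF = (0.33519 − 0.22004) / 0.33519 ≈ 0.3435

PAF ≈ 0.344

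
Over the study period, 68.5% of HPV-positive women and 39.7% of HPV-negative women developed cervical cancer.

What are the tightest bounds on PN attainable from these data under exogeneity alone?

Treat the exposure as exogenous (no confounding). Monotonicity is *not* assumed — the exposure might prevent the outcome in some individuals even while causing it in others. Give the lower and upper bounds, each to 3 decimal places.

p₁ = 0.685, p₀ = 0.397.
Under exogeneity alone the bounds on PN are max{0,(p₁−p₀)/p₁} ≤ PN ≤ min{1,(1−p₀)/p₁}.
  lower = (p₁ − p₀)/p₁ = 0.288 / 0.685 ≈ 0.4204
  upper = min{1, (1 − p₀)/p₁} = 0.603 / 0.685 ≈ 0.8803

0.420 ≤ PN ≤ 0.880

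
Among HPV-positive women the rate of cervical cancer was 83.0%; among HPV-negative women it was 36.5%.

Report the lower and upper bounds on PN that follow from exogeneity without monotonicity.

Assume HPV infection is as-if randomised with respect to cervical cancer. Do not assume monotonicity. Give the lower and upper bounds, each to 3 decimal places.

p₁ = 0.83, p₀ = 0.365.
Under exogeneity alone the bounds on PN are max{0,(p₁−p₀)/p₁} ≤ PN ≤ min{1,(1−p₀)/p₁}.
  lower = (p₁ − p₀)/p₁ = 0.465 / 0.83 ≈ 0.5602
  upper = min{1, (1 − p₀)/p₁} = 0.635 / 0.83 ≈ 0.7651

0.560 ≤ PN ≤ 0.765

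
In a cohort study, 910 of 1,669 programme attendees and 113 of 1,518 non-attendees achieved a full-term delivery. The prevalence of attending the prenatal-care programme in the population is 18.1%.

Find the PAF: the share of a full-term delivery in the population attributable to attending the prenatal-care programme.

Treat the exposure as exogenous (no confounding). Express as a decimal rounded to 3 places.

p₁ = P(outcome | exposed) = 910/1669 = 0.54524
p₀ = P(outcome | unexposed) = 113/1518 = 0.07444
Overall risk P(Y=1) = π·p₁ + (1−π)·p₀ = 0.181×0.54524 + 0.819×0.07444 = 0.15965.
Under exogeneity, PAF = [P(Y=1) − p₀] / P(Y=1).
PAF = (0.15965 − 0.07444) / 0.15965 ≈ 0.5337

PAF ≈ 0.534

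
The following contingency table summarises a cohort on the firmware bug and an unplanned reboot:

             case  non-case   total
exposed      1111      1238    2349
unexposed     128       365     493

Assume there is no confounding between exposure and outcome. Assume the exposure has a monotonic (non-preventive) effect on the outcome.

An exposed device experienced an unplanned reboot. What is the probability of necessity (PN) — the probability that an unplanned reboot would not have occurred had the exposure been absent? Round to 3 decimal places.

PN ≈ 0.451

p₁ = P(outcome | exposed) = 1111/2349 = 0.47297
p₀ = P(outcome | unexposed) = 128/493 = 0.25963
Under exogeneity and monotonicity, PN = (p₁ − p₀) / p₁.
PN = (0.47297 − 0.25963) / 0.47297 = 0.21333 / 0.47297 ≈ 0.4511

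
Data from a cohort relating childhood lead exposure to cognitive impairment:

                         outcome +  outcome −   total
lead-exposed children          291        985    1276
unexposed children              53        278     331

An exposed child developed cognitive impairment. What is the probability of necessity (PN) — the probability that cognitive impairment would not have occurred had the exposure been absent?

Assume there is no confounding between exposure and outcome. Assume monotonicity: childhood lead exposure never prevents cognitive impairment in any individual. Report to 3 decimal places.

PN ≈ 0.298

p₁ = P(outcome | exposed) = 291/1276 = 0.22806
p₀ = P(outcome | unexposed) = 53/331 = 0.16012
Under exogeneity and monotonicity, PN = (p₁ − p₀) / p₁.
PN = (0.22806 − 0.16012) / 0.22806 = 0.067936 / 0.22806 ≈ 0.2979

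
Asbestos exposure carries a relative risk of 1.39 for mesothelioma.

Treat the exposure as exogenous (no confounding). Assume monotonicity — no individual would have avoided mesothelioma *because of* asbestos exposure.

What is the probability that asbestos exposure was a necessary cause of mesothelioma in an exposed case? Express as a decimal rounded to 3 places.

Under exogeneity and monotonicity, PN = (RR − 1) / RR = 1 − 1/RR.
PN = (1.39 − 1) / 1.39 = 0.39 / 1.39 ≈ 0.2806

PN ≈ 0.281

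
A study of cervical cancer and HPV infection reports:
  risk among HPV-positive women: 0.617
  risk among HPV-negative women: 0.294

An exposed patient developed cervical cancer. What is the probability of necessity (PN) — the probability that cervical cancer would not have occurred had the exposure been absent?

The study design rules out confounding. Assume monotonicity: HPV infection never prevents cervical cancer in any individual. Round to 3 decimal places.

Let p₁ = 0.617, p₀ = 0.294.
Under exogeneity and monotonicity, PN = (p₁ − p₀) / p₁.
PN = (0.617 − 0.294) / 0.617 = 0.323 / 0.617 ≈ 0.5235

PN ≈ 0.524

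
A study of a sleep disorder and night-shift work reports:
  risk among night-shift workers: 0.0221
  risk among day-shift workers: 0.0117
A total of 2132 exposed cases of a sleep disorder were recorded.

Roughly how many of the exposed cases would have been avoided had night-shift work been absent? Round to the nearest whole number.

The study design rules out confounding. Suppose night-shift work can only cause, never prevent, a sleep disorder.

Let p₁ = 0.0221, p₀ = 0.0117.
PN = (p₁ − p₀)/p₁ = (0.0221 − 0.0117) / 0.0221 ≈ 0.47059.
Attributable cases ≈ PN × (exposed cases) = 0.47059 × 2132 ≈ 1003.29.

about 1003 cases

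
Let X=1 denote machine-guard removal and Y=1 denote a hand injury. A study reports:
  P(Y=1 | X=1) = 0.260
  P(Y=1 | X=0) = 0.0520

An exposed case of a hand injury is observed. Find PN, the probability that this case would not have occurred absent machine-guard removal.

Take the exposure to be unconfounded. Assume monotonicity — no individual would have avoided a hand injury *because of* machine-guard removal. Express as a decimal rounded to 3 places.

PN ≈ 0.800

Let p₁ = 0.26, p₀ = 0.052.
Under exogeneity and monotonicity, PN = (p₁ − p₀) / p₁.
PN = (0.26 − 0.052) / 0.26 = 0.208 / 0.26 ≈ 0.8000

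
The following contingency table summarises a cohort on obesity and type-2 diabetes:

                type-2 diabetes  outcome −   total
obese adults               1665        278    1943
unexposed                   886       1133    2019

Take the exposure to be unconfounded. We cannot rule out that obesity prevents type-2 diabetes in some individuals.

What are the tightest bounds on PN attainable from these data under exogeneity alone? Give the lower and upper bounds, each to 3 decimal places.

0.488 ≤ PN ≤ 0.655

p₁ = P(outcome | exposed) = 1665/1943 = 0.85692
p₀ = P(outcome | unexposed) = 886/2019 = 0.43883
Under exogeneity alone the bounds on PN are max{0,(p₁−p₀)/p₁} ≤ PN ≤ min{1,(1−p₀)/p₁}.
  lower = (p₁ − p₀)/p₁ = 0.41809 / 0.85692 ≈ 0.4879
  upper = min{1, (1 − p₀)/p₁} = 0.56117 / 0.85692 ≈ 0.6549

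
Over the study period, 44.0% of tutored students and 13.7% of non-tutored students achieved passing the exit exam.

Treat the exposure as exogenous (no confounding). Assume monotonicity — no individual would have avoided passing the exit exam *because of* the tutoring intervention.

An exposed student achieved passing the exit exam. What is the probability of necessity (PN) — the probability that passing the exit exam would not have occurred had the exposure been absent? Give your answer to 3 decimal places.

p₁ = 0.44, p₀ = 0.137.
Under exogeneity and monotonicity, PN = (p₁ − p₀) / p₁.
PN = (0.44 − 0.137) / 0.44 = 0.303 / 0.44 ≈ 0.6886

PN ≈ 0.689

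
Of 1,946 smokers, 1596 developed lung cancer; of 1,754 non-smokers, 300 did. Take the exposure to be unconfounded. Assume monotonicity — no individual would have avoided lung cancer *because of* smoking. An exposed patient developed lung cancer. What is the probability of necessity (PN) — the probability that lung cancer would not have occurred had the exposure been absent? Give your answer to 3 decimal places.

p₁ = P(outcome | exposed) = 1596/1946 = 0.82014
p₀ = P(outcome | unexposed) = 300/1754 = 0.17104
Under exogeneity and monotonicity, PN = (p₁ − p₀) / p₁.
PN = (0.82014 − 0.17104) / 0.82014 = 0.64911 / 0.82014 ≈ 0.7915

PN ≈ 0.791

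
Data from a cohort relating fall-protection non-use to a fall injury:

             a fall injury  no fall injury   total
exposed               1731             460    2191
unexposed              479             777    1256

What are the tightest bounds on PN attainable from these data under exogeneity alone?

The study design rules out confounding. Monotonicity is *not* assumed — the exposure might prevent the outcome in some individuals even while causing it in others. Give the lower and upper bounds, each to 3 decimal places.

p₁ = P(outcome | exposed) = 1731/2191 = 0.79005
p₀ = P(outcome | unexposed) = 479/1256 = 0.38137
Under exogeneity alone the bounds on PN are max{0,(p₁−p₀)/p₁} ≤ PN ≤ min{1,(1−p₀)/p₁}.
  lower = (p₁ − p₀)/p₁ = 0.40868 / 0.79005 ≈ 0.5173
  upper = min{1, (1 − p₀)/p₁} = 0.61863 / 0.79005 ≈ 0.7830

0.517 ≤ PN ≤ 0.783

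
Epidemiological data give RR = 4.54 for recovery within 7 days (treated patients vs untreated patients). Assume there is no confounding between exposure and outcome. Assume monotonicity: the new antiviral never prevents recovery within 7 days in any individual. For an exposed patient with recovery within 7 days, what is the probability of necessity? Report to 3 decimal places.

PN ≈ 0.780

Under exogeneity and monotonicity, PN = (RR − 1) / RR = 1 − 1/RR.
PN = (4.54 − 1) / 4.54 = 3.54 / 4.54 ≈ 0.7797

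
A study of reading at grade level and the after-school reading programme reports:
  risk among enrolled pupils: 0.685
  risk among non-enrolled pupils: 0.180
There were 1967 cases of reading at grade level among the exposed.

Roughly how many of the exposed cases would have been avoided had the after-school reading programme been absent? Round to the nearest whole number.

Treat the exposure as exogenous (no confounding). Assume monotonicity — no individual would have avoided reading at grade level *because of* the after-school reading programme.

Let p₁ = 0.685, p₀ = 0.18.
PN = (p₁ − p₀)/p₁ = (0.685 − 0.18) / 0.685 ≈ 0.73723.
Attributable cases ≈ PN × (exposed cases) = 0.73723 × 1967 ≈ 1450.12.

about 1450 cases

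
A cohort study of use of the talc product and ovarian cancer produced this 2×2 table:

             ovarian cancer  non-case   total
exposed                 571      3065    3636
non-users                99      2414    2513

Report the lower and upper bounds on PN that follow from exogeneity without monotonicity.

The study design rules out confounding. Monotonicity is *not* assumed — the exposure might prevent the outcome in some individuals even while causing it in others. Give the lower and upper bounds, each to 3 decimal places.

0.749 ≤ PN ≤ 1.000

p₁ = P(outcome | exposed) = 571/3636 = 0.15704
p₀ = P(outcome | unexposed) = 99/2513 = 0.039395
Under exogeneity alone the bounds on PN are max{0,(p₁−p₀)/p₁} ≤ PN ≤ min{1,(1−p₀)/p₁}.
  lower = (p₁ − p₀)/p₁ = 0.11765 / 0.15704 ≈ 0.7491
  upper = min{1, (1 − p₀)/p₁} = 0.9606 / 0.15704 ≈ 6.1169 → capped at 1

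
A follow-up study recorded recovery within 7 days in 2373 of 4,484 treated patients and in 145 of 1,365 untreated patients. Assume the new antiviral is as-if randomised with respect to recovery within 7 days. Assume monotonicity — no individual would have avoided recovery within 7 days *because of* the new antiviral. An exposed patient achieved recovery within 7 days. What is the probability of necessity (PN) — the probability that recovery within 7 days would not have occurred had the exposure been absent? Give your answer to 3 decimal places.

PN ≈ 0.799

p₁ = P(outcome | exposed) = 2373/4484 = 0.52921
p₀ = P(outcome | unexposed) = 145/1365 = 0.10623
Under exogeneity and monotonicity, PN = (p₁ − p₀) / p₁.
PN = (0.52921 − 0.10623) / 0.52921 = 0.42299 / 0.52921 ≈ 0.7993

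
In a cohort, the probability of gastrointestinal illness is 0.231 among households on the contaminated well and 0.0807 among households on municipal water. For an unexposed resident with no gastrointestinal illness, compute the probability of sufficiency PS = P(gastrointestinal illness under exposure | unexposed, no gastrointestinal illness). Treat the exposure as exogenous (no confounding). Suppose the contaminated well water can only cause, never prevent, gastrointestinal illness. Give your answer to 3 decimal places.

Let p₁ = 0.231, p₀ = 0.0807.
Under exogeneity and monotonicity, PS = (p₁ − p₀) / (1 − p₀).
PS = (0.231 − 0.0807) / (1 − 0.0807) = 0.1503 / 0.9193 ≈ 0.1635

PS ≈ 0.163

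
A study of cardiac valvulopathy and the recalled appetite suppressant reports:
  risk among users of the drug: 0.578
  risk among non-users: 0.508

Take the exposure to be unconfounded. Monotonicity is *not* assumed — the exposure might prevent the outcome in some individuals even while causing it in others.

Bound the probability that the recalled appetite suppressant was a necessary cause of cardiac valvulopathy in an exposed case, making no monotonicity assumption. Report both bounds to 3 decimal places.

Let p₁ = 0.578, p₀ = 0.508.
Under exogeneity alone the bounds on PN are max{0,(p₁−p₀)/p₁} ≤ PN ≤ min{1,(1−p₀)/p₁}.
  lower = (p₁ − p₀)/p₁ = 0.07 / 0.578 ≈ 0.1211
  upper = min{1, (1 − p₀)/p₁} = 0.492 / 0.578 ≈ 0.8512

0.121 ≤ PN ≤ 0.851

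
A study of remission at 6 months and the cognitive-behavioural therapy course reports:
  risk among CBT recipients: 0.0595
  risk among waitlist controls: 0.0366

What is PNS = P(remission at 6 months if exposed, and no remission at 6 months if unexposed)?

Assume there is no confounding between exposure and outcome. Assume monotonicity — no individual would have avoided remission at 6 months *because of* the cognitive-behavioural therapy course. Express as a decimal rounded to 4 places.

Let p₁ = 0.0595, p₀ = 0.0366.
Under exogeneity and monotonicity, PNS = p₁ − p₀.
PNS = 0.0595 − 0.0366 = 0.0229

PNS ≈ 0.0229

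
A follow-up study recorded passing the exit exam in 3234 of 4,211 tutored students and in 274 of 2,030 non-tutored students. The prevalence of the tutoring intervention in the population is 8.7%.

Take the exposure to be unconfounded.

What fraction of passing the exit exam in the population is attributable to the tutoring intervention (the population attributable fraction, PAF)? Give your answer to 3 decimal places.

p₁ = P(outcome | exposed) = 3234/4211 = 0.76799
p₀ = P(outcome | unexposed) = 274/2030 = 0.13498
Overall risk P(Y=1) = π·p₁ + (1−π)·p₀ = 0.087×0.76799 + 0.913×0.13498 = 0.19005.
Under exogeneity, PAF = [P(Y=1) − p₀] / P(Y=1).
PAF = (0.19005 − 0.13498) / 0.19005 ≈ 0.2898

PAF ≈ 0.290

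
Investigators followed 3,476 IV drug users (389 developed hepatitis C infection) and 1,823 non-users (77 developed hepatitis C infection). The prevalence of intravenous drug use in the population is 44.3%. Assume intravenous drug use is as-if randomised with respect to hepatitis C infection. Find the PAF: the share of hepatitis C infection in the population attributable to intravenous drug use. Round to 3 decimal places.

p₁ = P(outcome | exposed) = 389/3476 = 0.11191
p₀ = P(outcome | unexposed) = 77/1823 = 0.042238
Overall risk P(Y=1) = π·p₁ + (1−π)·p₀ = 0.443×0.11191 + 0.557×0.042238 = 0.073103.
Under exogeneity, PAF = [P(Y=1) − p₀] / P(Y=1).
PAF = (0.073103 − 0.042238) / 0.073103 ≈ 0.4222

PAF ≈ 0.422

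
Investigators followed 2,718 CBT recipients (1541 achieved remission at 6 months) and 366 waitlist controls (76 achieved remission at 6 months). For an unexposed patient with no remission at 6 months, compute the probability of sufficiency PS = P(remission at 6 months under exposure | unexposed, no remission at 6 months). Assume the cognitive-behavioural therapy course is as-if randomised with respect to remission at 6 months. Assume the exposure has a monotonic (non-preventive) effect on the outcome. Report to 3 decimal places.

p₁ = P(outcome | exposed) = 1541/2718 = 0.56696
p₀ = P(outcome | unexposed) = 76/366 = 0.20765
Under exogeneity and monotonicity, PS = (p₁ − p₀) / (1 − p₀).
PS = (0.56696 − 0.20765) / (1 − 0.20765) = 0.35931 / 0.79235 ≈ 0.4535

PS ≈ 0.453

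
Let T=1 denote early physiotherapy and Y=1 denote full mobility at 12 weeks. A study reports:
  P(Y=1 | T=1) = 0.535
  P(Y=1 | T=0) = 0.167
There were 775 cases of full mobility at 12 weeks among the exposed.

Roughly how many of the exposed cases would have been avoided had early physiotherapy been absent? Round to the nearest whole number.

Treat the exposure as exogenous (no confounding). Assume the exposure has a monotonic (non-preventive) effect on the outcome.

Let p₁ = 0.535, p₀ = 0.167.
PN = (p₁ − p₀)/p₁ = (0.535 − 0.167) / 0.535 ≈ 0.68785.
Attributable cases ≈ PN × (exposed cases) = 0.68785 × 775 ≈ 533.08.

about 533 cases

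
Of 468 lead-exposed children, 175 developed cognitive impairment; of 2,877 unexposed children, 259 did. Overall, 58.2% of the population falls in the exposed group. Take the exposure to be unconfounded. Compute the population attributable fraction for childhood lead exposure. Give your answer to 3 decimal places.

p₁ = P(outcome | exposed) = 175/468 = 0.37393
p₀ = P(outcome | unexposed) = 259/2877 = 0.090024
Overall risk P(Y=1) = π·p₁ + (1−π)·p₀ = 0.582×0.37393 + 0.418×0.090024 = 0.25526.
Under exogeneity, PAF = [P(Y=1) − p₀] / P(Y=1).
PAF = (0.25526 − 0.090024) / 0.25526 ≈ 0.6473

PAF ≈ 0.647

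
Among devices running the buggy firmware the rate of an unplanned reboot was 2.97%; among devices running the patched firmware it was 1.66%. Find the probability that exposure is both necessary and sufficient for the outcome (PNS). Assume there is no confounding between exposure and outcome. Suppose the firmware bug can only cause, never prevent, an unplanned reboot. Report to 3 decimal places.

PNS ≈ 0.013

p₁ = 0.0297, p₀ = 0.0166.
Under exogeneity and monotonicity, PNS = p₁ − p₀.
PNS = 0.0297 − 0.0166 = 0.0131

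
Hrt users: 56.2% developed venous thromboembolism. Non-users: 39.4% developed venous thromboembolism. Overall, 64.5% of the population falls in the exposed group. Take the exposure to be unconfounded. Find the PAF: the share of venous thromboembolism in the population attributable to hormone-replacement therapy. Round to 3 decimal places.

PAF ≈ 0.216

p₁ = 0.562, p₀ = 0.394.
Overall risk P(Y=1) = π·p₁ + (1−π)·p₀ = 0.645×0.562 + 0.355×0.394 = 0.50236.
Under exogeneity, PAF = [P(Y=1) − p₀] / P(Y=1).
PAF = (0.50236 − 0.394) / 0.50236 ≈ 0.2157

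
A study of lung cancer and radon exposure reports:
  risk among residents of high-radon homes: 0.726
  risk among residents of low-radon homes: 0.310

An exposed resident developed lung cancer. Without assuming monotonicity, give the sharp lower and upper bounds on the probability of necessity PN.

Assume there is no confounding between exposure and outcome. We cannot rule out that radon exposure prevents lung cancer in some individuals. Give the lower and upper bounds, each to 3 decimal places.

0.573 ≤ PN ≤ 0.950

Let p₁ = 0.726, p₀ = 0.31.
Under exogeneity alone the bounds on PN are max{0,(p₁−p₀)/p₁} ≤ PN ≤ min{1,(1−p₀)/p₁}.
  lower = (p₁ − p₀)/p₁ = 0.416 / 0.726 ≈ 0.5730
  upper = min{1, (1 − p₀)/p₁} = 0.69 / 0.726 ≈ 0.9504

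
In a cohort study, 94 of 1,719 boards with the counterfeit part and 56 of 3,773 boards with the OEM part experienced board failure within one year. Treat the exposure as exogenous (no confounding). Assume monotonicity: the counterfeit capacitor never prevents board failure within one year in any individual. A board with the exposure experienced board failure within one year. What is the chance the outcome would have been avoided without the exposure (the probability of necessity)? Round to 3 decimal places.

p₁ = P(outcome | exposed) = 94/1719 = 0.054683
p₀ = P(outcome | unexposed) = 56/3773 = 0.014842
Under exogeneity and monotonicity, PN = (p₁ − p₀) / p₁.
PN = (0.054683 − 0.014842) / 0.054683 = 0.039841 / 0.054683 ≈ 0.7286

PN ≈ 0.729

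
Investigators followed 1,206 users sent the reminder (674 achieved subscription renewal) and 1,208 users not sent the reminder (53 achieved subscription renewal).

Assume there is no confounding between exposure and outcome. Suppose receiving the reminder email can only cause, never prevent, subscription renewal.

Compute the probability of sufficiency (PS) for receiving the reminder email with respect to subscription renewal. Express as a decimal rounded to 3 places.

p₁ = P(outcome | exposed) = 674/1206 = 0.55887
p₀ = P(outcome | unexposed) = 53/1208 = 0.043874
Under exogeneity and monotonicity, PS = (p₁ − p₀) / (1 − p₀).
PS = (0.55887 − 0.043874) / (1 − 0.043874) = 0.515 / 0.95613 ≈ 0.5386

PS ≈ 0.539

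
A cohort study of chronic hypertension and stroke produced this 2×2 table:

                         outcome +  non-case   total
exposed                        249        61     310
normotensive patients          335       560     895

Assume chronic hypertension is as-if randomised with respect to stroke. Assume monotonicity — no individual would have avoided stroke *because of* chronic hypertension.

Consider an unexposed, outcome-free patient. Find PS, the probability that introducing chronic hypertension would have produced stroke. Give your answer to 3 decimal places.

p₁ = P(outcome | exposed) = 249/310 = 0.80323
p₀ = P(outcome | unexposed) = 335/895 = 0.3743
Under exogeneity and monotonicity, PS = (p₁ − p₀) / (1 − p₀).
PS = (0.80323 − 0.3743) / (1 − 0.3743) = 0.42892 / 0.6257 ≈ 0.6855

PS ≈ 0.686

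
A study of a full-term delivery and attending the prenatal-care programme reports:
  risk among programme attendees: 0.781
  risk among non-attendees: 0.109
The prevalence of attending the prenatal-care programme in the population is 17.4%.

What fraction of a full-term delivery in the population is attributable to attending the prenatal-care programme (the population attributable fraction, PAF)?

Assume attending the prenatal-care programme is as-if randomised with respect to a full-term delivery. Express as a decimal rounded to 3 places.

PAF ≈ 0.518

Let p₁ = 0.781, p₀ = 0.109.
Overall risk P(Y=1) = π·p₁ + (1−π)·p₀ = 0.174×0.781 + 0.826×0.109 = 0.22593.
Under exogeneity, PAF = [P(Y=1) − p₀] / P(Y=1).
PAF = (0.22593 − 0.109) / 0.22593 ≈ 0.5175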